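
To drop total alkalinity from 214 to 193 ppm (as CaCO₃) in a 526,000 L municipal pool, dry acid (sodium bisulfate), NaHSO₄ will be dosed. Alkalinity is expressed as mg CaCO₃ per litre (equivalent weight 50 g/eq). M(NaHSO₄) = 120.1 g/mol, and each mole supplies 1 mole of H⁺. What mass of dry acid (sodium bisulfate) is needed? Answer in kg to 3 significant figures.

Alkalinity to neutralize: (214 − 193) = 21 mg/L as CaCO₃ × 526,000 L = 11,050 g as CaCO₃.
Equivalents of H⁺ required: 11,050 ÷ 50 g/eq = 220.9 eq = 220.9 mol NaHSO₄.
Mass of NaHSO₄: 220.9 × 120.1 = 26,530 g.

26.5 kg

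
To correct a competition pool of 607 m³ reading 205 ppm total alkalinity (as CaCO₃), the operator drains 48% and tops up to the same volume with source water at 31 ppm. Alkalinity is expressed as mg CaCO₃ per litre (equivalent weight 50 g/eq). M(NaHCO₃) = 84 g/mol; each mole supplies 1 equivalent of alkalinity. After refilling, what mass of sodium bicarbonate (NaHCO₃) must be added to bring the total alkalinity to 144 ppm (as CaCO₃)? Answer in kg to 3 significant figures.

Volume: 607 m³ = 607,000 L.
After draining 48% and refilling: 205 × 0.52 + 31 × 0.48 = 121.48 ppm.
Deficit to target: 144 − 121.48 = 22.52 mg/L.
As CaCO₃: 22.52 mg/L × 607,000 L = 13,670 g; ÷ 50 g/eq ÷ 1 = 273.4 mol NaHCO₃.
Mass: 273.4 × 84 = 22,960 g.

23.0 kg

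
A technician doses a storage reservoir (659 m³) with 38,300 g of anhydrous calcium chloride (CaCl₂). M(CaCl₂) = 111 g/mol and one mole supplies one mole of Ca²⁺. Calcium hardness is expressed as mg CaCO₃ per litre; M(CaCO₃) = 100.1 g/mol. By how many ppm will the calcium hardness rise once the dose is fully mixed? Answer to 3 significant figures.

52.4 ppm

Volume: 659 m³ = 659,000 L.
Moles of Ca²⁺: 38,300 g ÷ 111 g/mol = 345 mol.
As CaCO₃: 345 mol × 100.1 g/mol = 34,540 g.
Rise: 34,540 g / 659,000 L × 1000 = 52.41 mg/L.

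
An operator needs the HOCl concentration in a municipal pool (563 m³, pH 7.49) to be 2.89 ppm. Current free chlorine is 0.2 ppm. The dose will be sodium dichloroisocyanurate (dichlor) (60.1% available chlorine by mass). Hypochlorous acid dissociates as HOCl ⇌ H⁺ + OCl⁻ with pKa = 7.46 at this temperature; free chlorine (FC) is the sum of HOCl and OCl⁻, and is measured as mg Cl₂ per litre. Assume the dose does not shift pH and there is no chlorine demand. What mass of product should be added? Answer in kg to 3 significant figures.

5.42 kg

Volume: 563 m³ = 563,000 L.
[OCl⁻]/[HOCl] = 10^(pH − pKa) = 10^(7.49 − 7.46) = 1.072; fraction as HOCl = 1/(1 + 1.072) = 0.4827.
Free chlorine required for 2.89 ppm HOCl: 2.89 / 0.4827 = 5.987 ppm.
FC to add: 5.987 − 0.2 = 5.787 mg/L as Cl₂.
Cl₂ equivalent: 5.787 mg/L × 563,000 L = 3258 g.
Product at 60.1% available Cl: 3258 / 0.601 = 5421 g.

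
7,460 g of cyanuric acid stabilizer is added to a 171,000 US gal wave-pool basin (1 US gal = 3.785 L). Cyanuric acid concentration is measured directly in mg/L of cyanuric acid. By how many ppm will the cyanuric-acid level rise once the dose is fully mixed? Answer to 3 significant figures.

11.5 ppm

Volume: 171,000 US gal × 3.785 L/gal = 647,235 L.
Rise: 7,460 g / 647,235 L × 1000 = 11.53 mg/L.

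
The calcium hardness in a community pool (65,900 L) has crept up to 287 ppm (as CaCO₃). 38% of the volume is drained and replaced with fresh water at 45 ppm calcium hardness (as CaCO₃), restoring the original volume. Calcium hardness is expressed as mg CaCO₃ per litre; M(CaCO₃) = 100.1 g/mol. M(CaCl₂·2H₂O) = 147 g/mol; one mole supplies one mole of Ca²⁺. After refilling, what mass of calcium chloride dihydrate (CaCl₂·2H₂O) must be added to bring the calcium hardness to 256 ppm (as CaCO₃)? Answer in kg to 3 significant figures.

After draining 38% and refilling: 287 × 0.62 + 45 × 0.38 = 195.04 ppm.
Deficit to target: 256 − 195.04 = 60.96 mg/L.
As CaCO₃: 60.96 mg/L × 65,900 L = 4017 g; ÷ 100.1 = 40.13 mol Ca²⁺.
Mass: 40.13 × 147 = 5899 g.

5.90 kg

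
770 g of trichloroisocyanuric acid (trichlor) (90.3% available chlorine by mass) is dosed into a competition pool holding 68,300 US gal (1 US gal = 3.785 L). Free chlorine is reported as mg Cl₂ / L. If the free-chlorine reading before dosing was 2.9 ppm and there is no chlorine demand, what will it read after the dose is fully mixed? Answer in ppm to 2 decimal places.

5.59 ppm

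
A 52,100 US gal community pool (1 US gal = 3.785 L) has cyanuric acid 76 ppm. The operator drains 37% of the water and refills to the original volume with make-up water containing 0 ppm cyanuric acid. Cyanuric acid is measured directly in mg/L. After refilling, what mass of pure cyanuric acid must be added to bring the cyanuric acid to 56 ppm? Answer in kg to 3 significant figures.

1.60 kg

Volume: 52,100 US gal × 3.785 L/gal = 197,198 L.
After draining 37% and refilling: 76 × 0.63 + 0 × 0.37 = 47.88 ppm.
Deficit to target: 56 − 47.88 = 8.12 mg/L.
Mass: 8.12 mg/L × 197,198 L = 1601 g cyanuric acid.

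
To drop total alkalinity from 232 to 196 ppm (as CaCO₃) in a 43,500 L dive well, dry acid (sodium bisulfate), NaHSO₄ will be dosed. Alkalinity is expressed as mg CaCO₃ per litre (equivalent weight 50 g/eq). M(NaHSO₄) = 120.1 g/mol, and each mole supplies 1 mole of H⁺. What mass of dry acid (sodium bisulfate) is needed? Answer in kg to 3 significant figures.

Alkalinity to neutralize: (232 − 196) = 36 mg/L as CaCO₃ × 43,500 L = 1566 g as CaCO₃.
Equivalents of H⁺ required: 1566 ÷ 50 g/eq = 31.32 eq = 31.32 mol NaHSO₄.
Mass of NaHSO₄: 31.32 × 120.1 = 3762 g.

3.76 kg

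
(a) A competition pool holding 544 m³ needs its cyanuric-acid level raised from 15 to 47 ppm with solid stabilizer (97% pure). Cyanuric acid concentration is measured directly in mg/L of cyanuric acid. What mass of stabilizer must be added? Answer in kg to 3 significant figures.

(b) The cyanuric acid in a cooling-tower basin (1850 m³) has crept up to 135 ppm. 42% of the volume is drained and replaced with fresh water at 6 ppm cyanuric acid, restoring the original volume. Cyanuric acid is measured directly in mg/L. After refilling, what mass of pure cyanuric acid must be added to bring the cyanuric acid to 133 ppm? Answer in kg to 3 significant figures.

(a) Volume: 544 m³ = 544,000 L.
(a) CYA to add: (47 − 15) = 32 mg/L × 544,000 L = 17,410 g cyanuric acid.
(a) At 97% purity: 17,410 / 0.97 = 17,950 g product.

(b) Volume: 1850 m³ = 1,850,000 L.
(b) After draining 42% and refilling: 135 × 0.58 + 6 × 0.42 = 80.82 ppm.
(b) Deficit to target: 133 − 80.82 = 52.18 mg/L.
(b) Mass: 52.18 mg/L × 1,850,000 L = 96,530 g cyanuric acid.

(a) 17.9 kg; (b) 96.5 kg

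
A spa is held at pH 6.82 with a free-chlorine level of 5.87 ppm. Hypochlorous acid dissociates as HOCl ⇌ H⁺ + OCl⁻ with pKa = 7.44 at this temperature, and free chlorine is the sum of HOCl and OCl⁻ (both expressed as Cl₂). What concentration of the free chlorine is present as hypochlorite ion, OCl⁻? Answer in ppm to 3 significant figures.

1.14 ppm

[OCl⁻]/[HOCl] = 10^(pH − pKa) = 10^(6.82 − 7.44) = 10^-0.62 = 0.2399.
Fraction as HOCl = 1 / (1 + 0.2399) = 0.8065.
OCl⁻ = (1 − 0.8065) × 5.87 ppm = 1.136 ppm.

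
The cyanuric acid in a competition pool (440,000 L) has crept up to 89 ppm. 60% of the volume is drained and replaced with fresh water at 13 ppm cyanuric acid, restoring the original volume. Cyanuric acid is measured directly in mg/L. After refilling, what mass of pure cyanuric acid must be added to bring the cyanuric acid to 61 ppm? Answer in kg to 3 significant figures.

7.74 kg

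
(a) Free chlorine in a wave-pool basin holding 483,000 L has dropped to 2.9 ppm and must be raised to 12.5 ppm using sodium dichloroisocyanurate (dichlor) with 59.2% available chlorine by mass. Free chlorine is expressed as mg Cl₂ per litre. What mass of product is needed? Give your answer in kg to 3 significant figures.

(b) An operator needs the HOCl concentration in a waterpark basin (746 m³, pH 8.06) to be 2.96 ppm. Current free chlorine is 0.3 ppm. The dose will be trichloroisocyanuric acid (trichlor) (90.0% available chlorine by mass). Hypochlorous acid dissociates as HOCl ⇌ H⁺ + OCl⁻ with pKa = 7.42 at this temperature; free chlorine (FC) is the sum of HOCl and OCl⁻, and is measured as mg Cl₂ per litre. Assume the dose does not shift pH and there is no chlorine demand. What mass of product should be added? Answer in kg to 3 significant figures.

(a) 7.83 kg; (b) 12.9 kg

(a) Chlorine deficit: 12.5 − 2.9 = 9.6 ppm = 9.6 mg/L as Cl₂.
(a) Cl₂ equivalent needed: 9.6 mg/L × 483,000 L = 4,637,000 mg = 4637 g.
(a) Product at 59.2% available chlorine: 4637 / 0.592 = 7832 g.

(b) Volume: 746 m³ = 746,000 L.
(b) [OCl⁻]/[HOCl] = 10^(pH − pKa) = 10^(8.06 − 7.42) = 4.365; fraction as HOCl = 1/(1 + 4.365) = 0.1864.
(b) Free chlorine required for 2.96 ppm HOCl: 2.96 / 0.1864 = 15.88 ppm.
(b) FC to add: 15.88 − 0.3 = 15.58 mg/L as Cl₂.
(b) Cl₂ equivalent: 15.58 mg/L × 746,000 L = 11,620 g.
(b) Product at 90.0% available Cl: 11,620 / 0.9 = 12,910 g.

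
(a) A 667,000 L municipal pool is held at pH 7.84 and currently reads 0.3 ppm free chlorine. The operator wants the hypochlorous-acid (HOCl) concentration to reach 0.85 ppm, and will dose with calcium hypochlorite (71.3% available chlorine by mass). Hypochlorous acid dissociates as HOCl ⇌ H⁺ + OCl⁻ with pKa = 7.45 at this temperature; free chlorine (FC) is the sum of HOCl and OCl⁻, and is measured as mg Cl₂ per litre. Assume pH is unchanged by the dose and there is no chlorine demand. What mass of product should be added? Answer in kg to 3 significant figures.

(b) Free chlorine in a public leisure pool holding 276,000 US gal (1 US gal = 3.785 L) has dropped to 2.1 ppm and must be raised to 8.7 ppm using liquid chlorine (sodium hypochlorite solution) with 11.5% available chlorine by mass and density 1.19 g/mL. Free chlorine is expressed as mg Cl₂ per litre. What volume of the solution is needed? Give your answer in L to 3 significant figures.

(a) 2.47 kg; (b) 50.4 L

(a) [OCl⁻]/[HOCl] = 10^(pH − pKa) = 10^(7.84 − 7.45) = 2.455; fraction as HOCl = 1/(1 + 2.455) = 0.2895.
(a) Free chlorine required for 0.85 ppm HOCl: 0.85 / 0.2895 = 2.937 ppm.
(a) FC to add: 2.937 − 0.3 = 2.637 mg/L as Cl₂.
(a) Cl₂ equivalent: 2.637 mg/L × 667,000 L = 1759 g.
(a) Product at 71.3% available Cl: 1759 / 0.713 = 2466 g.

(b) Volume: 276,000 US gal × 3.785 L/gal = 1,044,660 L.
(b) Chlorine deficit: 8.7 − 2.1 = 6.6 ppm = 6.6 mg/L as Cl₂.
(b) Cl₂ equivalent needed: 6.6 mg/L × 1,044,660 L = 6,895,000 mg = 6895 g.
(b) Product at 11.5% available chlorine: 6895 / 0.115 = 59,950 g.
(b) Volume at density 1.19 g/mL: 59,950 g ÷ 1.19 g/mL = 50,380 mL.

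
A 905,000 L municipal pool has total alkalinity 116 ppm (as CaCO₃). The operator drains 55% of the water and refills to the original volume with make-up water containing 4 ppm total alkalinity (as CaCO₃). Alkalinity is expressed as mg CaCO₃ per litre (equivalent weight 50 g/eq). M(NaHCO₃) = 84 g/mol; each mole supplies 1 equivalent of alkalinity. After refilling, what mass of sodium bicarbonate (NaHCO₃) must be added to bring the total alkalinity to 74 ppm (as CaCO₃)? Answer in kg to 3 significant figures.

29.8 kg

After draining 55% and refilling: 116 × 0.45 + 4 × 0.55 = 54.4 ppm.
Deficit to target: 74 − 54.4 = 19.6 mg/L.
As CaCO₃: 19.6 mg/L × 905,000 L = 17,740 g; ÷ 50 g/eq ÷ 1 = 354.8 mol NaHCO₃.
Mass: 354.8 × 84 = 29,800 g.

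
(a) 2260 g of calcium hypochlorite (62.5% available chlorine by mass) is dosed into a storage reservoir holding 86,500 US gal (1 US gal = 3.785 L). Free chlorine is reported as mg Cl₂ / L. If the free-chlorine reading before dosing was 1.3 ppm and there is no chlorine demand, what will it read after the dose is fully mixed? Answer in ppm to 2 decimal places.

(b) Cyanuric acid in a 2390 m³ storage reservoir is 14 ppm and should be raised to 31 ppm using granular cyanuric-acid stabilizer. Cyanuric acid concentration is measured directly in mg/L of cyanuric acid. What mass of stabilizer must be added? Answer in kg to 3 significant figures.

(a) 5.61 ppm; (b) 40.6 kg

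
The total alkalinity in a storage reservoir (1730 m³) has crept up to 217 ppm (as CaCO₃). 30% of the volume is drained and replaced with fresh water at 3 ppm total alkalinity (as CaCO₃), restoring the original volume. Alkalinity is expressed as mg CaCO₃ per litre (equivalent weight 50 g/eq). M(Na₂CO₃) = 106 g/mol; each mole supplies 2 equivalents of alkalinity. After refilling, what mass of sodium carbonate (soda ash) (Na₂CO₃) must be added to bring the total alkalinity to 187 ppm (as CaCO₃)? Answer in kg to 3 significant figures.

62.7 kg

Volume: 1730 m³ = 1,730,000 L.
After draining 30% and refilling: 217 × 0.70 + 3 × 0.30 = 152.8 ppm.
Deficit to target: 187 − 152.8 = 34.2 mg/L.
As CaCO₃: 34.2 mg/L × 1,730,000 L = 59,170 g; ÷ 50 g/eq ÷ 2 = 591.7 mol Na₂CO₃.
Mass: 591.7 × 106 = 62,720 g.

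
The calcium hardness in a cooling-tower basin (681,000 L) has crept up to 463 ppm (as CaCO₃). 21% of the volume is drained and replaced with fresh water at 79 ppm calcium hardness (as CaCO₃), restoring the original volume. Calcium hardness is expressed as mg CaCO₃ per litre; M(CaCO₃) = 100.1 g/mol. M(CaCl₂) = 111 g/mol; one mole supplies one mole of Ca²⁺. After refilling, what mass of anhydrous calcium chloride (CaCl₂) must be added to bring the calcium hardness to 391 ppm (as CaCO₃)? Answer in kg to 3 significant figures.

6.52 kg

After draining 21% and refilling: 463 × 0.79 + 79 × 0.21 = 382.36 ppm.
Deficit to target: 391 − 382.36 = 8.64 mg/L.
As CaCO₃: 8.64 mg/L × 681,000 L = 5884 g; ÷ 100.1 = 58.78 mol Ca²⁺.
Mass: 58.78 × 111 = 6525 g.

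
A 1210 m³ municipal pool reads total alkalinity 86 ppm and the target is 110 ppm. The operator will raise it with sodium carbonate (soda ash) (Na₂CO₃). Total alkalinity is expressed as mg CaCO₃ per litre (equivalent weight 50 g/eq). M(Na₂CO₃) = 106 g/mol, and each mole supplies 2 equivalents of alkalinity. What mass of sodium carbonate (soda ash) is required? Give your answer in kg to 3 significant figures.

Volume: 1210 m³ = 1,210,000 L.
Alkalinity to add: (110 − 86) = 24 mg/L as CaCO₃ × 1,210,000 L = 29,040 g as CaCO₃.
Equivalents: 29,040 g ÷ 50 g/eq = 580.8 eq.
Each mole of Na₂CO₃ supplies 2 eq, so 580.8 / 2 = 290.4 mol.
Mass: 290.4 mol × 106 g/mol = 30,780 g.

30.8 kg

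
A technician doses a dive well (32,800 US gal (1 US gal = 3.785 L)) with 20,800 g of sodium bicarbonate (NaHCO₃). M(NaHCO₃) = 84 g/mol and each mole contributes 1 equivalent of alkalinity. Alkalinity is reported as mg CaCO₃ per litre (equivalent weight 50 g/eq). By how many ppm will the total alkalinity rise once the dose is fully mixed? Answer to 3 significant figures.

99.7 ppm

Volume: 32,800 US gal × 3.785 L/gal = 124,148 L.
Moles of NaHCO₃: 20,800 g ÷ 84 g/mol = 247.6 mol → 247.6 eq of alkalinity.
As CaCO₃: 247.6 eq × 50 g/eq = 12,380 g.
Rise: 12,380 g / 124,148 L × 1000 = 99.73 mg/L.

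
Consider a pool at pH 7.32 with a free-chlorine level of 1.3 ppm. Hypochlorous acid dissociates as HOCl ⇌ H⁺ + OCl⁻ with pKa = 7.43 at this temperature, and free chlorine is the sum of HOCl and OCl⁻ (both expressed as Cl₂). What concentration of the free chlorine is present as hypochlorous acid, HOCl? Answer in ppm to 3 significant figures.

0.732 ppm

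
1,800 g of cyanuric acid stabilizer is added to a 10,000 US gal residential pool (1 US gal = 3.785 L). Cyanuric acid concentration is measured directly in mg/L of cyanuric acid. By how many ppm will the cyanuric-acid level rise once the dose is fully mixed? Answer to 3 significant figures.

Volume: 10,000 US gal × 3.785 L/gal = 37,850 L.
Rise: 1,800 g / 37,850 L × 1000 = 47.56 mg/L.

47.6 ppm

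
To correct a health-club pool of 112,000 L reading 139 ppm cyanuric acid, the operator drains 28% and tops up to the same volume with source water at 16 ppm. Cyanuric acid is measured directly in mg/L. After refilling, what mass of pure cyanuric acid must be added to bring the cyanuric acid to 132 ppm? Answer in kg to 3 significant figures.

After draining 28% and refilling: 139 × 0.72 + 16 × 0.28 = 104.56 ppm.
Deficit to target: 132 − 104.56 = 27.44 mg/L.
Mass: 27.44 mg/L × 112,000 L = 3073 g cyanuric acid.

3.07 kg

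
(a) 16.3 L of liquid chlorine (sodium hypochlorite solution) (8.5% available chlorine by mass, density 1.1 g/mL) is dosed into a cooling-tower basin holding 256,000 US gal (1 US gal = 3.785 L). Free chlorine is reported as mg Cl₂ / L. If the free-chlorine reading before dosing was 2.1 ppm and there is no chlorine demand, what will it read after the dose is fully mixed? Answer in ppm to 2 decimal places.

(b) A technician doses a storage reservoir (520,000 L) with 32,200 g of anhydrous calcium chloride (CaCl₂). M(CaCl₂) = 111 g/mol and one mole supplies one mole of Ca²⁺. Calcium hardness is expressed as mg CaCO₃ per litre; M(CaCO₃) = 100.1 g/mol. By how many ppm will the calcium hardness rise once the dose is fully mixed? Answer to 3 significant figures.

(a) 3.67 ppm; (b) 55.8 ppm

(a) Volume: 256,000 US gal × 3.785 L/gal = 968,960 L.
(a) Mass of solution: 16.3 L × 1000 mL/L × 1.1 g/mL = 17,930 g.
(a) Available chlorine delivered: 17,930 g × 0.085 = 1524 g as Cl₂.
(a) Concentration rise: 1524 g / 968,960 L = 1.573 mg/L = 1.57 ppm.
(a) Final FC: 2.1 + 1.57 = 3.67 ppm.

(b) Moles of Ca²⁺: 32,200 g ÷ 111 g/mol = 290.1 mol.
(b) As CaCO₃: 290.1 mol × 100.1 g/mol = 29,040 g.
(b) Rise: 29,040 g / 520,000 L × 1000 = 55.84 mg/L.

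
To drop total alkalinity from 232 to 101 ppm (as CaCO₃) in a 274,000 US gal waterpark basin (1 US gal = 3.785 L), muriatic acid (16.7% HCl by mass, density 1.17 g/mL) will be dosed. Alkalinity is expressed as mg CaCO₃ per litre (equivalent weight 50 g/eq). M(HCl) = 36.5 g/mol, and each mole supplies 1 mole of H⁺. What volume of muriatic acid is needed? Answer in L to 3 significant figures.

Volume: 274,000 US gal × 3.785 L/gal = 1,037,090 L.
Alkalinity to neutralize: (232 − 101) = 131 mg/L as CaCO₃ × 1,037,090 L = 135,900 g as CaCO₃.
Equivalents of H⁺ required: 135,900 ÷ 50 g/eq = 2717 eq = 2717 mol HCl.
Mass of HCl: 2717 × 36.5 = 99,180 g.
Mass of 16.7% solution: 99,180 / 0.167 = 593,900 g.
Volume: 593,900 g ÷ 1.17 g/mL = 507,600 mL.

508 L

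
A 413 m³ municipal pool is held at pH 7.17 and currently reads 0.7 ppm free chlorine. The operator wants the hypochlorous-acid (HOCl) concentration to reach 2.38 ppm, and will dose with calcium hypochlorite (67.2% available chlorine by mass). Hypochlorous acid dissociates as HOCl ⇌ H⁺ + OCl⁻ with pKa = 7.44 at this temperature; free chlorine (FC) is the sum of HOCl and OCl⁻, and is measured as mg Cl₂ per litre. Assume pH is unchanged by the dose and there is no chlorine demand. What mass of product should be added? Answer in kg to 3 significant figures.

1.82 kg

Volume: 413 m³ = 413,000 L.
[OCl⁻]/[HOCl] = 10^(pH − pKa) = 10^(7.17 − 7.44) = 0.537; fraction as HOCl = 1/(1 + 0.537) = 0.6506.
Free chlorine required for 2.38 ppm HOCl: 2.38 / 0.6506 = 3.658 ppm.
FC to add: 3.658 − 0.7 = 2.958 mg/L as Cl₂.
Cl₂ equivalent: 2.958 mg/L × 413,000 L = 1222 g.
Product at 67.2% available Cl: 1222 / 0.672 = 1818 g.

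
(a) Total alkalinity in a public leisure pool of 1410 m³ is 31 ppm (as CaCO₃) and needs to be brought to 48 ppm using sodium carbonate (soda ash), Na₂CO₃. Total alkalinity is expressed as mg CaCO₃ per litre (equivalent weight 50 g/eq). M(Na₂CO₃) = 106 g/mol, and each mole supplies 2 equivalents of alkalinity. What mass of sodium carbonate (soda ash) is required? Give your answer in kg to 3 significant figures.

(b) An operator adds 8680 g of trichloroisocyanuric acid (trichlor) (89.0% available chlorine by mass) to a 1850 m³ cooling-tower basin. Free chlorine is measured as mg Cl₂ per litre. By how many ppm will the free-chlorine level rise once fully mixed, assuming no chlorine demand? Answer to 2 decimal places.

(a) 25.4 kg; (b) 4.18 ppm

(a) Volume: 1410 m³ = 1,410,000 L.
(a) Alkalinity to add: (48 − 31) = 17 mg/L as CaCO₃ × 1,410,000 L = 23,970 g as CaCO₃.
(a) Equivalents: 23,970 g ÷ 50 g/eq = 479.4 eq.
(a) Each mole of Na₂CO₃ supplies 2 eq, so 479.4 / 2 = 239.7 mol.
(a) Mass: 239.7 mol × 106 g/mol = 25,410 g.

(b) Volume: 1850 m³ = 1,850,000 L.
(b) Available chlorine delivered: 8680 g × 0.89 = 7725 g as Cl₂.
(b) Concentration rise: 7725 g / 1,850,000 L = 4.176 mg/L = 4.18 ppm.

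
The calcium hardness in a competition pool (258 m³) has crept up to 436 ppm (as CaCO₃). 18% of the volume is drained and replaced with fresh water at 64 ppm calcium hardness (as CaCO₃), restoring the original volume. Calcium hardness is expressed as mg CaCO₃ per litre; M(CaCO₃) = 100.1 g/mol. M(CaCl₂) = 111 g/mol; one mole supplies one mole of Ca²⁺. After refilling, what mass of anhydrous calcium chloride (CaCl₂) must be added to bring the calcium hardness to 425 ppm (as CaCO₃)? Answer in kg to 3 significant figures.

Volume: 258 m³ = 258,000 L.
After draining 18% and refilling: 436 × 0.82 + 64 × 0.18 = 369.04 ppm.
Deficit to target: 425 − 369.04 = 55.96 mg/L.
As CaCO₃: 55.96 mg/L × 258,000 L = 14,440 g; ÷ 100.1 = 144.2 mol Ca²⁺.
Mass: 144.2 × 111 = 16,010 g.

16.0 kg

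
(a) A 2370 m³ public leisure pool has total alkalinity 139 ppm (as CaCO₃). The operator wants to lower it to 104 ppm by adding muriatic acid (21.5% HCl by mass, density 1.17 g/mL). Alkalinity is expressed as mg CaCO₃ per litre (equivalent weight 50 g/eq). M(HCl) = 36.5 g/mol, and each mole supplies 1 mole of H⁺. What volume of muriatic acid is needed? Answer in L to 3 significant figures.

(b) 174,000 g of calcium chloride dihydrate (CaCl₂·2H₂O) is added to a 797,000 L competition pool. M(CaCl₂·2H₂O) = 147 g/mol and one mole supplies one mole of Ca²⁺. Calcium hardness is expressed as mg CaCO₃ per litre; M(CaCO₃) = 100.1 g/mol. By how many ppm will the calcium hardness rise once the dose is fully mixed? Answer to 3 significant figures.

(a) Volume: 2370 m³ = 2,370,000 L.
(a) Alkalinity to neutralize: (139 − 104) = 35 mg/L as CaCO₃ × 2,370,000 L = 82,950 g as CaCO₃.
(a) Equivalents of H⁺ required: 82,950 ÷ 50 g/eq = 1659 eq = 1659 mol HCl.
(a) Mass of HCl: 1659 × 36.5 = 60,550 g.
(a) Mass of 21.5% solution: 60,550 / 0.215 = 281,600 g.
(a) Volume: 281,600 g ÷ 1.17 g/mL = 240,700 mL.

(b) Moles of Ca²⁺: 174,000 g ÷ 147 g/mol = 1184 mol.
(b) As CaCO₃: 1184 mol × 100.1 g/mol = 118,500 g.
(b) Rise: 118,500 g / 797,000 L × 1000 = 148.7 mg/L.

(a) 241 L; (b) 149 ppm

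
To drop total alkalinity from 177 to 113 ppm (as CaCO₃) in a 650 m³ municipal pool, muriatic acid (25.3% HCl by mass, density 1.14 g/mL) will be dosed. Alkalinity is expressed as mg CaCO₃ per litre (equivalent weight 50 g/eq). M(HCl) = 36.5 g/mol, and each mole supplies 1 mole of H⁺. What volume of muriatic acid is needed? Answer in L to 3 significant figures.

105 L

Volume: 650 m³ = 650,000 L.
Alkalinity to neutralize: (177 − 113) = 64 mg/L as CaCO₃ × 650,000 L = 41,600 g as CaCO₃.
Equivalents of H⁺ required: 41,600 ÷ 50 g/eq = 832 eq = 832 mol HCl.
Mass of HCl: 832 × 36.5 = 30,370 g.
Mass of 25.3% solution: 30,370 / 0.253 = 120,000 g.
Volume: 120,000 g ÷ 1.14 g/mL = 105,300 mL.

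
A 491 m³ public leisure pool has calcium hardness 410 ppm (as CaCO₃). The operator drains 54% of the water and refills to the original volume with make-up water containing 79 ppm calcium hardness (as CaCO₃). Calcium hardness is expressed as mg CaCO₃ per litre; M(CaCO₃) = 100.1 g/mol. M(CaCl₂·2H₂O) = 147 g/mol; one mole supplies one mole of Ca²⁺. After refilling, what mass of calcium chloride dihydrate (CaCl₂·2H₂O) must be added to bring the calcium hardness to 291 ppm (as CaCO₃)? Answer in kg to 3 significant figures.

43.1 kg

Volume: 491 m³ = 491,000 L.
After draining 54% and refilling: 410 × 0.46 + 79 × 0.54 = 231.26 ppm.
Deficit to target: 291 − 231.26 = 59.74 mg/L.
As CaCO₃: 59.74 mg/L × 491,000 L = 29,330 g; ÷ 100.1 = 293 mol Ca²⁺.
Mass: 293 × 147 = 43,080 g.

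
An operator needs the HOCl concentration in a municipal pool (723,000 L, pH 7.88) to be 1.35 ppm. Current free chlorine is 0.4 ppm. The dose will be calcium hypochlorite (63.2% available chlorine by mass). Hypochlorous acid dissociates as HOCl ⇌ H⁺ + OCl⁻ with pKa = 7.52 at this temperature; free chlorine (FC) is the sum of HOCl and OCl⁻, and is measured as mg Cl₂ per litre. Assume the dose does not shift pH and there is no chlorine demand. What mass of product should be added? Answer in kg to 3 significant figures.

[OCl⁻]/[HOCl] = 10^(pH − pKa) = 10^(7.88 − 7.52) = 2.291; fraction as HOCl = 1/(1 + 2.291) = 0.3039.
Free chlorine required for 1.35 ppm HOCl: 1.35 / 0.3039 = 4.443 ppm.
FC to add: 4.443 − 0.4 = 4.043 mg/L as Cl₂.
Cl₂ equivalent: 4.043 mg/L × 723,000 L = 2923 g.
Product at 63.2% available Cl: 2923 / 0.632 = 4625 g.

4.62 kg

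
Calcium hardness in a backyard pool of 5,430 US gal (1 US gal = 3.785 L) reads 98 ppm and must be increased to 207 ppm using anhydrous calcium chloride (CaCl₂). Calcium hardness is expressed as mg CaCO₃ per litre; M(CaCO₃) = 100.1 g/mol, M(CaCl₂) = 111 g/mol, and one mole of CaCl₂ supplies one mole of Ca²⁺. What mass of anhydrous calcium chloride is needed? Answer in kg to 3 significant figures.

2.48 kg

Volume: 5,430 US gal × 3.785 L/gal = 20,553 L.
Hardness to add: (207 − 98) = 109 mg/L as CaCO₃ × 20,553 L = 2240 g as CaCO₃.
Moles of Ca²⁺ (1 mol Ca²⁺ ≡ 1 mol CaCO₃): 2240 / 100.1 g/mol = 22.38 mol.
Mass of CaCl₂: 22.38 × 111 = 2484 g.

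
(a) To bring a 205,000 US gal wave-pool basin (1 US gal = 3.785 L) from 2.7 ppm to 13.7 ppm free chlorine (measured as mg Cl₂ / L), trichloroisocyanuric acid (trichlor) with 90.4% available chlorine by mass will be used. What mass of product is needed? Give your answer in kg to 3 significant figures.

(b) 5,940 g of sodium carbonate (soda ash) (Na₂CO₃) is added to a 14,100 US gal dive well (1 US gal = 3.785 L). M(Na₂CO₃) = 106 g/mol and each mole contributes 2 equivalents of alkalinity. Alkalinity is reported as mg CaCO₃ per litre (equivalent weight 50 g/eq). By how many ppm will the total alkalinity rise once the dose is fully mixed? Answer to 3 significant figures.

(a) Volume: 205,000 US gal × 3.785 L/gal = 775,925 L.
(a) Chlorine deficit: 13.7 − 2.7 = 11 ppm = 11 mg/L as Cl₂.
(a) Cl₂ equivalent needed: 11 mg/L × 775,925 L = 8,535,000 mg = 8535 g.
(a) Product at 90.4% available chlorine: 8535 / 0.904 = 9442 g.

(b) Volume: 14,100 US gal × 3.785 L/gal = 53,368 L.
(b) Moles of Na₂CO₃: 5,940 g ÷ 106 g/mol = 56.04 mol → 112.1 eq of alkalinity.
(b) As CaCO₃: 112.1 eq × 50 g/eq = 5604 g.
(b) Rise: 5604 g / 53,368 L × 1000 = 105 mg/L.

(a) 9.44 kg; (b) 105 ppm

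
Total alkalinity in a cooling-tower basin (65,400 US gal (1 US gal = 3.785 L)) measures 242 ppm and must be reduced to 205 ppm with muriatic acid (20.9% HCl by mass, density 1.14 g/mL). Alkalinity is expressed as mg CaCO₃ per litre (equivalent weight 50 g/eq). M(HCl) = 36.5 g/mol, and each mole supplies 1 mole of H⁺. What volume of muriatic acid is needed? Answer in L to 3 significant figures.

28.1 L

Volume: 65,400 US gal × 3.785 L/gal = 247,539 L.
Alkalinity to neutralize: (242 − 205) = 37 mg/L as CaCO₃ × 247,539 L = 9159 g as CaCO₃.
Equivalents of H⁺ required: 9159 ÷ 50 g/eq = 183.2 eq = 183.2 mol HCl.
Mass of HCl: 183.2 × 36.5 = 6686 g.
Mass of 20.9% solution: 6686 / 0.209 = 31,990 g.
Volume: 31,990 g ÷ 1.14 g/mL = 28,060 mL.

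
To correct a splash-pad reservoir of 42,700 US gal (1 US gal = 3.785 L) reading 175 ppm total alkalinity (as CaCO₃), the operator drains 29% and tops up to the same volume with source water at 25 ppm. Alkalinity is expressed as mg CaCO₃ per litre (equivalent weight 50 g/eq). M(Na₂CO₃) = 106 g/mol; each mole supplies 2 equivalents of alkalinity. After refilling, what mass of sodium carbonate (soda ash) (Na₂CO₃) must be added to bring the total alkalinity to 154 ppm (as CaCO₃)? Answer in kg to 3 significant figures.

3.85 kg

Volume: 42,700 US gal × 3.785 L/gal = 161,620 L.
After draining 29% and refilling: 175 × 0.71 + 25 × 0.29 = 131.5 ppm.
Deficit to target: 154 − 131.5 = 22.5 mg/L.
As CaCO₃: 22.5 mg/L × 161,620 L = 3636 g; ÷ 50 g/eq ÷ 2 = 36.36 mol Na₂CO₃.
Mass: 36.36 × 106 = 3855 g.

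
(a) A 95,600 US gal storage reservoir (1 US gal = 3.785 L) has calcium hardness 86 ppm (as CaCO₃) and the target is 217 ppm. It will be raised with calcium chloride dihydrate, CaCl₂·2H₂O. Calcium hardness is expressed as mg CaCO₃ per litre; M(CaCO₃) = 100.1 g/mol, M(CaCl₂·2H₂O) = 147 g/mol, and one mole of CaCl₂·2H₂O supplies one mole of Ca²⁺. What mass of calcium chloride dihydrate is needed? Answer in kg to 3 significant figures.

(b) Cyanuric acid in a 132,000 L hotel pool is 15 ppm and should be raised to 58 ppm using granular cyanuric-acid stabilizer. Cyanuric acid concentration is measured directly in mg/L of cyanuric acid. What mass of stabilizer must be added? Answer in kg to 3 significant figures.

(a) Volume: 95,600 US gal × 3.785 L/gal = 361,846 L.
(a) Hardness to add: (217 − 86) = 131 mg/L as CaCO₃ × 361,846 L = 47,400 g as CaCO₃.
(a) Moles of Ca²⁺ (1 mol Ca²⁺ ≡ 1 mol CaCO₃): 47,400 / 100.1 g/mol = 473.5 mol.
(a) Mass of CaCl₂·2H₂O: 473.5 × 147 = 69,610 g.

(b) CYA to add: (58 − 15) = 43 mg/L × 132,000 L = 5676 g cyanuric acid.

(a) 69.6 kg; (b) 5.68 kg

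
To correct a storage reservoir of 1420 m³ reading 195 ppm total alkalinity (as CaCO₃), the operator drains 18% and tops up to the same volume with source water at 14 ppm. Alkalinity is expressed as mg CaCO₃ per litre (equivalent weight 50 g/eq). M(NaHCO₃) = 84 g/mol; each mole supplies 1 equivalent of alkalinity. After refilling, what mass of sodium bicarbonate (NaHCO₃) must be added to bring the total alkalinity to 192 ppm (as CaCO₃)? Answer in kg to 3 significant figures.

70.6 kg

Volume: 1420 m³ = 1,420,000 L.
After draining 18% and refilling: 195 × 0.82 + 14 × 0.18 = 162.42 ppm.
Deficit to target: 192 − 162.42 = 29.58 mg/L.
As CaCO₃: 29.58 mg/L × 1,420,000 L = 42,000 g; ÷ 50 g/eq ÷ 1 = 840.1 mol NaHCO₃.
Mass: 840.1 × 84 = 70,570 g.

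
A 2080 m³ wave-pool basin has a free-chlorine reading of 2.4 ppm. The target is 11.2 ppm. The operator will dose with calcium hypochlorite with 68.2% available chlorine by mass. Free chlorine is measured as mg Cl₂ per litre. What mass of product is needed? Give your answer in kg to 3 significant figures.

26.8 kg

Volume: 2080 m³ = 2,080,000 L.
Chlorine deficit: 11.2 − 2.4 = 8.8 ppm = 8.8 mg/L as Cl₂.
Cl₂ equivalent needed: 8.8 mg/L × 2,080,000 L = 18,300,000 mg = 18,300 g.
Product at 68.2% available chlorine: 18,300 / 0.682 = 26,840 g.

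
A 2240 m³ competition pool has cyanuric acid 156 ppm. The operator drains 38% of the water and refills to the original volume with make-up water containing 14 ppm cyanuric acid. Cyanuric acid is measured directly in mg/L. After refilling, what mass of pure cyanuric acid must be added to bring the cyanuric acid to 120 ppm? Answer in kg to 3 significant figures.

40.2 kg

Volume: 2240 m³ = 2,240,000 L.
After draining 38% and refilling: 156 × 0.62 + 14 × 0.38 = 102.04 ppm.
Deficit to target: 120 − 102.04 = 17.96 mg/L.
Mass: 17.96 mg/L × 2,240,000 L = 40,230 g cyanuric acid.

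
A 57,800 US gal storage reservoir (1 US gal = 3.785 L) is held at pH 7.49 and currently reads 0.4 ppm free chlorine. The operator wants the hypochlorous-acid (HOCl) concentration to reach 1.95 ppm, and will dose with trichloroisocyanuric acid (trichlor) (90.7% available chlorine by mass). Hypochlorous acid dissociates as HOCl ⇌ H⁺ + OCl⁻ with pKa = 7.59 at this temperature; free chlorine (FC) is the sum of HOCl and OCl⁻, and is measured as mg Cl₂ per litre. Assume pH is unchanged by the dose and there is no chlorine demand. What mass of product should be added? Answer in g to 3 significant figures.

Volume: 57,800 US gal × 3.785 L/gal = 218,773 L.
[OCl⁻]/[HOCl] = 10^(pH − pKa) = 10^(7.49 − 7.59) = 0.7943; fraction as HOCl = 1/(1 + 0.7943) = 0.5573.
Free chlorine required for 1.95 ppm HOCl: 1.95 / 0.5573 = 3.499 ppm.
FC to add: 3.499 − 0.4 = 3.099 mg/L as Cl₂.
Cl₂ equivalent: 3.099 mg/L × 218,773 L = 678 g.
Product at 90.7% available Cl: 678 / 0.907 = 747.5 g.

747 g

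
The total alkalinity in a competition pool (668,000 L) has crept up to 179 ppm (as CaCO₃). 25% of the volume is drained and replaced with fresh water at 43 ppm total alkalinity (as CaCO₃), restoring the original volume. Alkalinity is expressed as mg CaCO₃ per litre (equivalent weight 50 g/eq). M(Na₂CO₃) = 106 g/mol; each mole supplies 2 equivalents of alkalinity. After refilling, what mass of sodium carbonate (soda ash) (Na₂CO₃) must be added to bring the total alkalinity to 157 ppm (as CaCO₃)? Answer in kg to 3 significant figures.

After draining 25% and refilling: 179 × 0.75 + 43 × 0.25 = 145 ppm.
Deficit to target: 157 − 145 = 12 mg/L.
As CaCO₃: 12 mg/L × 668,000 L = 8016 g; ÷ 50 g/eq ÷ 2 = 80.16 mol Na₂CO₃.
Mass: 80.16 × 106 = 8497 g.

8.50 kg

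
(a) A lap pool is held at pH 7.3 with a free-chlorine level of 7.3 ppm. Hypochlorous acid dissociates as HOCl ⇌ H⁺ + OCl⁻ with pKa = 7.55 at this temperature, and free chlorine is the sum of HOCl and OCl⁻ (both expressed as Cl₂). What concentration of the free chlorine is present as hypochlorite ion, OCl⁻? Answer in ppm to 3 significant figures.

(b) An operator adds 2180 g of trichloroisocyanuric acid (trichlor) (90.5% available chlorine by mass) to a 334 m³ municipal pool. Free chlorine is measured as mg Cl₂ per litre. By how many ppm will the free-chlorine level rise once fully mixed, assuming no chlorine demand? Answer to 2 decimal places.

(a) [OCl⁻]/[HOCl] = 10^(pH − pKa) = 10^(7.3 − 7.55) = 10^-0.25 = 0.5623.
(a) Fraction as HOCl = 1 / (1 + 0.5623) = 0.6401.
(a) OCl⁻ = (1 − 0.6401) × 7.3 ppm = 2.628 ppm.

(b) Volume: 334 m³ = 334,000 L.
(b) Available chlorine delivered: 2180 g × 0.905 = 1973 g as Cl₂.
(b) Concentration rise: 1973 g / 334,000 L = 5.907 mg/L = 5.91 ppm.

(a) 2.63 ppm; (b) 5.91 ppm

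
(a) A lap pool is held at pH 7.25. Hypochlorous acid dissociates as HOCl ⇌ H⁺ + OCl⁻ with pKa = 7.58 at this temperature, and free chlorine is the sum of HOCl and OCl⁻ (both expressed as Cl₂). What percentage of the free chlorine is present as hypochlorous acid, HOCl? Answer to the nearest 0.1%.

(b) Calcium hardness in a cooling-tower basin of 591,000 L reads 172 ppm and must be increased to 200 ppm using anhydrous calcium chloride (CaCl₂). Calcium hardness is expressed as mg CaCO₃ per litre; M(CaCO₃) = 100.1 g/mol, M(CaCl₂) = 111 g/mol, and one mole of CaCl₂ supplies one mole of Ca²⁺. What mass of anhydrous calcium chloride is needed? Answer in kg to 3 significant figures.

(a) 68.1%; (b) 18.3 kg

(a) [OCl⁻]/[HOCl] = 10^(pH − pKa) = 10^(7.25 − 7.58) = 10^-0.33 = 0.4677.
(a) Fraction as HOCl = 1 / (1 + 0.4677) = 0.6813.

(b) Hardness to add: (200 − 172) = 28 mg/L as CaCO₃ × 591,000 L = 16,550 g as CaCO₃.
(b) Moles of Ca²⁺ (1 mol Ca²⁺ ≡ 1 mol CaCO₃): 16,550 / 100.1 g/mol = 165.3 mol.
(b) Mass of CaCl₂: 165.3 × 111 = 18,350 g.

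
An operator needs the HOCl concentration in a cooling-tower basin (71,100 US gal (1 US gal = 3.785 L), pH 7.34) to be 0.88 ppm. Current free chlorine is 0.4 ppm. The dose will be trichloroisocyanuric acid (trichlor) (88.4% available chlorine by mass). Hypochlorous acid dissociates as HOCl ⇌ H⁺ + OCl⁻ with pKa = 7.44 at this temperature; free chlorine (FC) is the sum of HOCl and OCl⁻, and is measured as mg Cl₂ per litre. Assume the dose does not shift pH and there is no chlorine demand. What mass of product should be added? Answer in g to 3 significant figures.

Volume: 71,100 US gal × 3.785 L/gal = 269,114 L.
[OCl⁻]/[HOCl] = 10^(pH − pKa) = 10^(7.34 − 7.44) = 0.7943; fraction as HOCl = 1/(1 + 0.7943) = 0.5573.
Free chlorine required for 0.88 ppm HOCl: 0.88 / 0.5573 = 1.579 ppm.
FC to add: 1.579 − 0.4 = 1.179 mg/L as Cl₂.
Cl₂ equivalent: 1.179 mg/L × 269,114 L = 317.3 g.
Product at 88.4% available Cl: 317.3 / 0.884 = 358.9 g.

359 g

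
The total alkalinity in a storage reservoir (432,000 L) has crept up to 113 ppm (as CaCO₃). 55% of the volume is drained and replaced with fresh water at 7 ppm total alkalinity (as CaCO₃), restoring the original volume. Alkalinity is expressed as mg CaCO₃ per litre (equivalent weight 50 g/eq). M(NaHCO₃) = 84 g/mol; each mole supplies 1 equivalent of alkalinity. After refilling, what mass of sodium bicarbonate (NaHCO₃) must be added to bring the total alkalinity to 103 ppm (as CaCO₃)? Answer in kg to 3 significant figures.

35.1 kg

After draining 55% and refilling: 113 × 0.45 + 7 × 0.55 = 54.7 ppm.
Deficit to target: 103 − 54.7 = 48.3 mg/L.
As CaCO₃: 48.3 mg/L × 432,000 L = 20,870 g; ÷ 50 g/eq ÷ 1 = 417.3 mol NaHCO₃.
Mass: 417.3 × 84 = 35,050 g.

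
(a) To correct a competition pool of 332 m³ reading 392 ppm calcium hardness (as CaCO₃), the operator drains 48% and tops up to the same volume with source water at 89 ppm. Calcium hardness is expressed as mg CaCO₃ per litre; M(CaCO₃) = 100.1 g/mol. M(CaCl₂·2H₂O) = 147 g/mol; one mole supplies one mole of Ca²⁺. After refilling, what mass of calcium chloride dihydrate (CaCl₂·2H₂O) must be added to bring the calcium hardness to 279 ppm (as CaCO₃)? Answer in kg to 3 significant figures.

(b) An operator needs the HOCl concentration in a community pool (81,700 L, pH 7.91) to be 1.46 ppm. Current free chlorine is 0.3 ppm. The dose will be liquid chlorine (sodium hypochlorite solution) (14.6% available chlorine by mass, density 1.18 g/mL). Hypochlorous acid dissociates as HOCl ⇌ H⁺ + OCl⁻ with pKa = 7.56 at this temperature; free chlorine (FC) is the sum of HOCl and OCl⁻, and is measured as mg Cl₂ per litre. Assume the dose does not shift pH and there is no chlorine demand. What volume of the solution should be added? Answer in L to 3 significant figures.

(a) 15.8 kg; (b) 2.10 L

(a) Volume: 332 m³ = 332,000 L.
(a) After draining 48% and refilling: 392 × 0.52 + 89 × 0.48 = 246.56 ppm.
(a) Deficit to target: 279 − 246.56 = 32.44 mg/L.
(a) As CaCO₃: 32.44 mg/L × 332,000 L = 10,770 g; ÷ 100.1 = 107.6 mol Ca²⁺.
(a) Mass: 107.6 × 147 = 15,820 g.

(b) [OCl⁻]/[HOCl] = 10^(pH − pKa) = 10^(7.91 − 7.56) = 2.239; fraction as HOCl = 1/(1 + 2.239) = 0.3088.
(b) Free chlorine required for 1.46 ppm HOCl: 1.46 / 0.3088 = 4.729 ppm.
(b) FC to add: 4.729 − 0.3 = 4.429 mg/L as Cl₂.
(b) Cl₂ equivalent: 4.429 mg/L × 81,700 L = 361.8 g.
(b) Product at 14.6% available Cl: 361.8 / 0.146 = 2478 g.
(b) Volume: 2478 g ÷ 1.18 g/mL = 2100 mL.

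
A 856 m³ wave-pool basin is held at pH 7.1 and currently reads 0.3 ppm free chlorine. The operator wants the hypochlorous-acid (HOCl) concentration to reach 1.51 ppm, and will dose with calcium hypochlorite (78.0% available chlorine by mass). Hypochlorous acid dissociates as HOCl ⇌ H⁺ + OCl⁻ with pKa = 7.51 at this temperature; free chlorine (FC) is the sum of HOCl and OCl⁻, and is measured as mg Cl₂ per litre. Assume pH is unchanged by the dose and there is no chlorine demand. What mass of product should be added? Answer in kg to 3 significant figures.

1.97 kg

Volume: 856 m³ = 856,000 L.
[OCl⁻]/[HOCl] = 10^(pH − pKa) = 10^(7.1 − 7.51) = 0.389; fraction as HOCl = 1/(1 + 0.389) = 0.7199.
Free chlorine required for 1.51 ppm HOCl: 1.51 / 0.7199 = 2.097 ppm.
FC to add: 2.097 − 0.3 = 1.797 mg/L as Cl₂.
Cl₂ equivalent: 1.797 mg/L × 856,000 L = 1539 g.
Product at 78.0% available Cl: 1539 / 0.78 = 1973 g.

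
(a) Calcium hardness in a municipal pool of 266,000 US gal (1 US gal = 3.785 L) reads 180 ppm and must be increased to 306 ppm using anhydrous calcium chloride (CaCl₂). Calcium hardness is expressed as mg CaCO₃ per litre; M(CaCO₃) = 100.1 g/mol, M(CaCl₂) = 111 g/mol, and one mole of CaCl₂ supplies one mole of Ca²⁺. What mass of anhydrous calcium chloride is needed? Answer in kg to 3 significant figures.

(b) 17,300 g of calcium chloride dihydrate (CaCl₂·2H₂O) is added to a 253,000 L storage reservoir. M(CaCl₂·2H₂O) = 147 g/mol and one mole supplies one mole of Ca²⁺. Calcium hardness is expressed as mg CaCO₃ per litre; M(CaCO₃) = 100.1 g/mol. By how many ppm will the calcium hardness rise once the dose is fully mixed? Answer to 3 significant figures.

(a) Volume: 266,000 US gal × 3.785 L/gal = 1,006,810 L.
(a) Hardness to add: (306 − 180) = 126 mg/L as CaCO₃ × 1,006,810 L = 126,900 g as CaCO₃.
(a) Moles of Ca²⁺ (1 mol Ca²⁺ ≡ 1 mol CaCO₃): 126,900 / 100.1 g/mol = 1267 mol.
(a) Mass of CaCl₂: 1267 × 111 = 140,700 g.

(b) Moles of Ca²⁺: 17,300 g ÷ 147 g/mol = 117.7 mol.
(b) As CaCO₃: 117.7 mol × 100.1 g/mol = 11,780 g.
(b) Rise: 11,780 g / 253,000 L × 1000 = 46.56 mg/L.

(a) 141 kg; (b) 46.6 ppm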